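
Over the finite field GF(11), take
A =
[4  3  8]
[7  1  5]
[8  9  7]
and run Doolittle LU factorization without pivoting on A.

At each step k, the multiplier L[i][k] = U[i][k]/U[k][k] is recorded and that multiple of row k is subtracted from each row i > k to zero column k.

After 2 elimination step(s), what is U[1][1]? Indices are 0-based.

U[1][1] = 4

[col 0] pivot 4
  R1 -= 10*R0 → (0, 4, 2)  (L[1][0] := 10)
  R2 -= 2*R0 → (0, 3, 2)  (L[2][0] := 2)
[col 1] pivot 4
  R2 -= 9*R1 → (0, 0, 6)  (L[2][1] := 9)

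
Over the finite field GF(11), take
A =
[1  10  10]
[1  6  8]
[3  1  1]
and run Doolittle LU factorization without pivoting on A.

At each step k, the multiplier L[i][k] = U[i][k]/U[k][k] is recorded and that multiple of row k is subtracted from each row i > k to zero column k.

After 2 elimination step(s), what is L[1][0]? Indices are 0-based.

k=0: U[0][0]=1
  eliminate (1,0): mult=1, new row 1: (0, 7, 9); set L[1][0]=1
  eliminate (2,0): mult=3, new row 2: (0, 4, 4); set L[2][0]=3
k=1: U[1][1]=7
  eliminate (2,1): mult=10, new row 2: (0, 0, 2); set L[2][1]=10

L[1][0] = 1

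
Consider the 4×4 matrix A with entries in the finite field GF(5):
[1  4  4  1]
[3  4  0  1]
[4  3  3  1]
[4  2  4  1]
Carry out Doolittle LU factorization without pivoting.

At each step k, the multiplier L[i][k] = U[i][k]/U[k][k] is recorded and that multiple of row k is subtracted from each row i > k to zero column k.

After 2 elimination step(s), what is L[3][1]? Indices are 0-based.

Step 1: pivot at (0,0) is 1.
  row1 ← row1 − (3)·row0  ⇒  L[1][0]=3, U row1=(0, 2, 3, 3)
  row2 ← row2 − (4)·row0  ⇒  L[2][0]=4, U row2=(0, 2, 2, 2)
  row3 ← row3 − (4)·row0  ⇒  L[3][0]=4, U row3=(0, 1, 3, 2)
Step 2: pivot at (1,1) is 2.
  row2 ← row2 − (1)·row1  ⇒  L[2][1]=1, U row2=(0, 0, 4, 4)
  row3 ← row3 − (3)·row1  ⇒  L[3][1]=3, U row3=(0, 0, 4, 3)

L[3][1] = 3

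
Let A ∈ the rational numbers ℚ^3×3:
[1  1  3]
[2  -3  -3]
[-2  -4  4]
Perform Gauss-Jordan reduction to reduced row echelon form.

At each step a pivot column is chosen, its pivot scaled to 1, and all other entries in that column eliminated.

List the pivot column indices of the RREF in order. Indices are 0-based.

pivot columns: 0, 1, 2

[1] R0 /= 1  ⇒  (1, 1, 3)
     R1 -= 2·R0  ⇒  (0, -5, -9)
     R2 -= -2·R0  ⇒  (0, -2, 10)
[2] R1 /= -5  ⇒  (0, 1, 9/5)
     R0 -= 1·R1  ⇒  (1, 0, 6/5)
     R2 -= -2·R1  ⇒  (0, 0, 68/5)
[3] R2 /= 68/5  ⇒  (0, 0, 1)
     R0 -= 6/5·R2  ⇒  (1, 0, 0)
     R1 -= 9/5·R2  ⇒  (0, 1, 0)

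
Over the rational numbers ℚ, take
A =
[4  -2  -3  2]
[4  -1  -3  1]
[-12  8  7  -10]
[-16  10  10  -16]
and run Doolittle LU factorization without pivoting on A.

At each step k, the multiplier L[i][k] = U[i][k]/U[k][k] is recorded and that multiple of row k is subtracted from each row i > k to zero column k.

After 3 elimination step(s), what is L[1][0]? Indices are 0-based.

L[1][0] = 1

k=0: U[0][0]=4
  eliminate (1,0): mult=1, new row 1: (0, 1, 0, -1); set L[1][0]=1
  eliminate (2,0): mult=-3, new row 2: (0, 2, -2, -4); set L[2][0]=-3
  eliminate (3,0): mult=-4, new row 3: (0, 2, -2, -8); set L[3][0]=-4
k=1: U[1][1]=1
  eliminate (2,1): mult=2, new row 2: (0, 0, -2, -2); set L[2][1]=2
  eliminate (3,1): mult=2, new row 3: (0, 0, -2, -6); set L[3][1]=2
k=2: U[2][2]=-2
  eliminate (3,2): mult=1, new row 3: (0, 0, 0, -4); set L[3][2]=1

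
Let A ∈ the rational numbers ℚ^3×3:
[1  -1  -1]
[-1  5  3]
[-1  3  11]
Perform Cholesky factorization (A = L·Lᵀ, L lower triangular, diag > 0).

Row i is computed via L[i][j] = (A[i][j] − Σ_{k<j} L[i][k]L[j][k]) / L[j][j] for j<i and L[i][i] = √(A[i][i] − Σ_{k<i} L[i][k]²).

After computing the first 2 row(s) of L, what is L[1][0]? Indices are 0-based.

L[1][0] = -1

Step 1: L[0][0] = √(1) = 1.
  L[1][0] = (-1) / L[0][0] = -1.
Step 2: L[1][1] = √(4) = 2.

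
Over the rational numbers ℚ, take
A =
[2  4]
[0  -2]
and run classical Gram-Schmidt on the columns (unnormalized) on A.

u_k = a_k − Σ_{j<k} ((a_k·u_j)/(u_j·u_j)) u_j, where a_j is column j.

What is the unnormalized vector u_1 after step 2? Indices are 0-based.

u_1 = (0, -2)

Step 1: u_0 = a_0 = (2, 0).
Step 2: u_1 = a_1 − (2)·u_0 = (0, -2).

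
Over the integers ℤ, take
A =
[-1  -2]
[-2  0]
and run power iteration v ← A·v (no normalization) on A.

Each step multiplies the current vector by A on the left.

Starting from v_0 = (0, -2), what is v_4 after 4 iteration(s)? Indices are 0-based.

v_0 = (0, -2).
v_1 = A·v_0 = (4, 0).
v_2 = A·v_1 = (-4, -8).
v_3 = A·v_2 = (20, 8).
v_4 = A·v_3 = (-36, -40).

v_4 = (-36, -40)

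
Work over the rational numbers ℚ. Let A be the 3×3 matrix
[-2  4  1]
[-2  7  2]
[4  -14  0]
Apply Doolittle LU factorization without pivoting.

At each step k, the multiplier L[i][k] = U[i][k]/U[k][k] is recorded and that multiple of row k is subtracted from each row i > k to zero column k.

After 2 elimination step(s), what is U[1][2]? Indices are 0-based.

U[1][2] = 1

k=0: U[0][0]=-2
  eliminate (1,0): mult=1, new row 1: (0, 3, 1); set L[1][0]=1
  eliminate (2,0): mult=-2, new row 2: (0, -6, 2); set L[2][0]=-2
k=1: U[1][1]=3
  eliminate (2,1): mult=-2, new row 2: (0, 0, 4); set L[2][1]=-2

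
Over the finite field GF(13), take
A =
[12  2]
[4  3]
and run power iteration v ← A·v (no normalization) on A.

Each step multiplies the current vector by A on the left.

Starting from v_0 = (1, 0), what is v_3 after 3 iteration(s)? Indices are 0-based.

v_3 = (7, 8)

v_0 = (1, 0).
v_1 = A·v_0 = (12, 4).
v_2 = A·v_1 = (9, 8).
v_3 = A·v_2 = (7, 8).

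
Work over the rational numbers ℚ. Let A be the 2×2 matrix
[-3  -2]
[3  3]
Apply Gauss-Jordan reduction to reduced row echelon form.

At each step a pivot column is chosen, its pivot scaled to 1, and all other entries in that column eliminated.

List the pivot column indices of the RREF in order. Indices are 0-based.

pivot(0,0)=-3: scale R0 → (1, 2/3)
  clear (1,0): R1 −= (3)R0 → (0, 1)
pivot(1,1)=1: scale R1 → (0, 1)
  clear (0,1): R0 −= (2/3)R1 → (1, 0)

pivot columns: 0, 1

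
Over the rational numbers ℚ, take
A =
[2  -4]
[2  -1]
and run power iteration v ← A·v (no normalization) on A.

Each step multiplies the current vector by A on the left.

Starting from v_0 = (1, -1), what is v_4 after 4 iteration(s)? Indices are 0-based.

v_4 = (-36, -63)

v_0 = (1, -1).
v_1 = A·v_0 = (6, 3).
v_2 = A·v_1 = (0, 9).
v_3 = A·v_2 = (-36, -9).
v_4 = A·v_3 = (-36, -63).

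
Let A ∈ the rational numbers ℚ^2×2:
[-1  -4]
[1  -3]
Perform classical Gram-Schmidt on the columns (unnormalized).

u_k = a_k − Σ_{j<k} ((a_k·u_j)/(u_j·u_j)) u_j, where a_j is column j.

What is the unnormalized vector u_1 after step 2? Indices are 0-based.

Step 1: u_0 = a_0 = (-1, 1).
Step 2: u_1 = a_1 − (1/2)·u_0 = (-7/2, -7/2).

u_1 = (-7/2, -7/2)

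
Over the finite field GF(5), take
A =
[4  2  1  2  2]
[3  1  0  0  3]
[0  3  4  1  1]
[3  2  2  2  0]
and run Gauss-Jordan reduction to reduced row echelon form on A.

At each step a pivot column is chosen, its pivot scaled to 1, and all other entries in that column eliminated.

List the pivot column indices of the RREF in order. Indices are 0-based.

pivot columns: 0, 1, 2, 3

[1] R0 /= 4  ⇒  (1, 3, 4, 3, 3)
     R1 -= 3·R0  ⇒  (0, 2, 3, 1, 4)
     R3 -= 3·R0  ⇒  (0, 3, 0, 3, 1)
[2] R1 /= 2  ⇒  (0, 1, 4, 3, 2)
     R0 -= 3·R1  ⇒  (1, 0, 2, 4, 2)
     R2 -= 3·R1  ⇒  (0, 0, 2, 2, 0)
     R3 -= 3·R1  ⇒  (0, 0, 3, 4, 0)
[3] R2 /= 2  ⇒  (0, 0, 1, 1, 0)
     R0 -= 2·R2  ⇒  (1, 0, 0, 2, 2)
     R1 -= 4·R2  ⇒  (0, 1, 0, 4, 2)
     R3 -= 3·R2  ⇒  (0, 0, 0, 1, 0)
[4] R3 /= 1  ⇒  (0, 0, 0, 1, 0)
     R0 -= 2·R3  ⇒  (1, 0, 0, 0, 2)
     R1 -= 4·R3  ⇒  (0, 1, 0, 0, 2)
     R2 -= 1·R3  ⇒  (0, 0, 1, 0, 0)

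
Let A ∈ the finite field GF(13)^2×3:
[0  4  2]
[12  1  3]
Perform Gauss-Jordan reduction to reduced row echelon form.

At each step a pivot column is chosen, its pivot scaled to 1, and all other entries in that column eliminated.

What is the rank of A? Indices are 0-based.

rank = 2

step 1: exchange rows 0,1
step 1: normalize row 0 (÷12) = (1, 12, 10)
step 2: normalize row 1 (÷4) = (0, 1, 7)
  row 0: subtract 12×row1 = (1, 0, 4)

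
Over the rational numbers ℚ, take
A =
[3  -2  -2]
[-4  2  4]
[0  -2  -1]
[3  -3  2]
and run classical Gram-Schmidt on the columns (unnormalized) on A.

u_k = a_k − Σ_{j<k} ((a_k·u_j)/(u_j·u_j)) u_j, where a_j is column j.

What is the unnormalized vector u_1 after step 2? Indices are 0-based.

Step 1: u_0 = a_0 = (3, -4, 0, 3).
Step 2: u_1 = a_1 − (-23/34)·u_0 = (1/34, -12/17, -2, -33/34).

u_1 = (1/34, -12/17, -2, -33/34)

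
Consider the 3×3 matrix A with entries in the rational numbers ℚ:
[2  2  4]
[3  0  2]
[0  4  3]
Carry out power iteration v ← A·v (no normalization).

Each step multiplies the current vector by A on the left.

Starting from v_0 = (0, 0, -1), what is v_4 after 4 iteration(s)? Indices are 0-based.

v_4 = (-1008, -702, -793)

v_0 = (0, 0, -1).
v_1 = A·v_0 = (-4, -2, -3).
v_2 = A·v_1 = (-24, -18, -17).
v_3 = A·v_2 = (-152, -106, -123).
v_4 = A·v_3 = (-1008, -702, -793).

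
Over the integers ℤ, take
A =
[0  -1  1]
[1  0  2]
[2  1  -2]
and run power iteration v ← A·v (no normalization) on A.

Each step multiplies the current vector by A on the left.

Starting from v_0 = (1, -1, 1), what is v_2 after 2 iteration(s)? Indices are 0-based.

v_0 = (1, -1, 1).
v_1 = A·v_0 = (2, 3, -1).
v_2 = A·v_1 = (-4, 0, 9).

v_2 = (-4, 0, 9)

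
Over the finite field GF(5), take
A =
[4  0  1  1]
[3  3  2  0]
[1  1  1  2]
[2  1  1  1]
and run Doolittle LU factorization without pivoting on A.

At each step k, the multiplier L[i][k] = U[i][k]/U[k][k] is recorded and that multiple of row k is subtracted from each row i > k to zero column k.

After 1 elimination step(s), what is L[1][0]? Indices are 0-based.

L[1][0] = 2

k=0: U[0][0]=4
  eliminate (1,0): mult=2, new row 1: (0, 3, 0, 3); set L[1][0]=2
  eliminate (2,0): mult=4, new row 2: (0, 1, 2, 3); set L[2][0]=4
  eliminate (3,0): mult=3, new row 3: (0, 1, 3, 3); set L[3][0]=3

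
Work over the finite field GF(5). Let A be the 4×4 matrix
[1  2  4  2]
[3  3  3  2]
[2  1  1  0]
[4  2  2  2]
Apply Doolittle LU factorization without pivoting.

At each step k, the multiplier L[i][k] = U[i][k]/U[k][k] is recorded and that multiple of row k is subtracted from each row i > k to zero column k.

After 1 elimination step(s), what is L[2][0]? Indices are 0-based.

L[2][0] = 2

[col 0] pivot 1
  R1 -= 3*R0 → (0, 2, 1, 1)  (L[1][0] := 3)
  R2 -= 2*R0 → (0, 2, 3, 1)  (L[2][0] := 2)
  R3 -= 4*R0 → (0, 4, 1, 4)  (L[3][0] := 4)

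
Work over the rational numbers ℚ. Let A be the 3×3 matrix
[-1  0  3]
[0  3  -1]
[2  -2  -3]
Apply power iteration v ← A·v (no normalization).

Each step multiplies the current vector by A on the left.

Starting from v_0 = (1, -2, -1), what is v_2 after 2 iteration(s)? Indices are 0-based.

v_2 = (31, -24, -25)

v_0 = (1, -2, -1).
v_1 = A·v_0 = (-4, -5, 9).
v_2 = A·v_1 = (31, -24, -25).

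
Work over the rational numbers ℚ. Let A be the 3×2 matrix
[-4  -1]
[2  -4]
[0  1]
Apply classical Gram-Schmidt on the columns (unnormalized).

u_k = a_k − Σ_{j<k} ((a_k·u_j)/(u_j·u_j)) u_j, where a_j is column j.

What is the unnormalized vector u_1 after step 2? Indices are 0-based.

u_1 = (-9/5, -18/5, 1)

Step 1: u_0 = a_0 = (-4, 2, 0).
Step 2: u_1 = a_1 − (-1/5)·u_0 = (-9/5, -18/5, 1).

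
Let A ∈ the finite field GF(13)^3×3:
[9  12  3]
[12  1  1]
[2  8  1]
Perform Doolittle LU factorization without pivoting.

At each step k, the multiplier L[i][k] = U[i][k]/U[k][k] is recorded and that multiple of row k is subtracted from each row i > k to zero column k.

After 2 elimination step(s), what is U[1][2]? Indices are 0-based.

k=0: U[0][0]=9
  eliminate (1,0): mult=10, new row 1: (0, 11, 10); set L[1][0]=10
  eliminate (2,0): mult=6, new row 2: (0, 1, 9); set L[2][0]=6
k=1: U[1][1]=11
  eliminate (2,1): mult=6, new row 2: (0, 0, 1); set L[2][1]=6

U[1][2] = 10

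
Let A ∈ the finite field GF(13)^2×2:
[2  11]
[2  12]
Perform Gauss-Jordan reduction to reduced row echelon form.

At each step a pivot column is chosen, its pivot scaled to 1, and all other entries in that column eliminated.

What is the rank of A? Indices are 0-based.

rank = 2

pivot(0,0)=2: scale R0 → (1, 12)
  clear (1,0): R1 −= (2)R0 → (0, 1)
pivot(1,1)=1: scale R1 → (0, 1)
  clear (0,1): R0 −= (12)R1 → (1, 0)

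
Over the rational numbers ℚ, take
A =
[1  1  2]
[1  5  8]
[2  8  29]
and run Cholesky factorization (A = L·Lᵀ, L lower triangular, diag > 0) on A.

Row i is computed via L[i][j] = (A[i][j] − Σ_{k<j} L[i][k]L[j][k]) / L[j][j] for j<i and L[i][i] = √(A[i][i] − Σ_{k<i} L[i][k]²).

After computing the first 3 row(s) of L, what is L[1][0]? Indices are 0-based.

L[1][0] = 1

Step 1: L[0][0] = √(1) = 1.
  L[1][0] = (1) / L[0][0] = 1.
Step 2: L[1][1] = √(4) = 2.
  L[2][0] = (2) / L[0][0] = 2.
  L[2][1] = (6) / L[1][1] = 3.
Step 3: L[2][2] = √(16) = 4.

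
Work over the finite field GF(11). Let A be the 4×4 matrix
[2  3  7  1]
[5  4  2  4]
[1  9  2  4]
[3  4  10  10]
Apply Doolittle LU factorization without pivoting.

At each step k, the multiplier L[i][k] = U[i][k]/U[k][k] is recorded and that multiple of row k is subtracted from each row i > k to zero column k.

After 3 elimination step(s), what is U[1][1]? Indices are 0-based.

U[1][1] = 2

[col 0] pivot 2
  R1 -= 8*R0 → (0, 2, 1, 7)  (L[1][0] := 8)
  R2 -= 6*R0 → (0, 2, 4, 9)  (L[2][0] := 6)
  R3 -= 7*R0 → (0, 5, 5, 3)  (L[3][0] := 7)
[col 1] pivot 2
  R2 -= 1*R1 → (0, 0, 3, 2)  (L[2][1] := 1)
  R3 -= 8*R1 → (0, 0, 8, 2)  (L[3][1] := 8)
[col 2] pivot 3
  R3 -= 10*R2 → (0, 0, 0, 4)  (L[3][2] := 10)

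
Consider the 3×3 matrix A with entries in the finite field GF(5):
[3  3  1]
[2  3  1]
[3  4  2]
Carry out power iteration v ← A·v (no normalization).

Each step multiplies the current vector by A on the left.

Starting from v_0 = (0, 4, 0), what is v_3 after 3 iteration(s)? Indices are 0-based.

v_0 = (0, 4, 0).
v_1 = A·v_0 = (2, 2, 1).
v_2 = A·v_1 = (3, 1, 1).
v_3 = A·v_2 = (3, 0, 0).

v_3 = (3, 0, 0)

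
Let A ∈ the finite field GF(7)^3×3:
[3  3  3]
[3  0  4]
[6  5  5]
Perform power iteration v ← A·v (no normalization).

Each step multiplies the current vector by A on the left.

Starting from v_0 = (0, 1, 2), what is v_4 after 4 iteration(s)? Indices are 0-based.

v_4 = (1, 1, 3)

v_0 = (0, 1, 2).
v_1 = A·v_0 = (2, 1, 1).
v_2 = A·v_1 = (5, 3, 1).
v_3 = A·v_2 = (6, 5, 1).
v_4 = A·v_3 = (1, 1, 3).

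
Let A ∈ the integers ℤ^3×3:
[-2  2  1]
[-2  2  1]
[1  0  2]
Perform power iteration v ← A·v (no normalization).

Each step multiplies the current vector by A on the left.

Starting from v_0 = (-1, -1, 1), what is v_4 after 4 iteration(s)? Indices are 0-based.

v_0 = (-1, -1, 1).
v_1 = A·v_0 = (1, 1, 1).
v_2 = A·v_1 = (1, 1, 3).
v_3 = A·v_2 = (3, 3, 7).
v_4 = A·v_3 = (7, 7, 17).

v_4 = (7, 7, 17)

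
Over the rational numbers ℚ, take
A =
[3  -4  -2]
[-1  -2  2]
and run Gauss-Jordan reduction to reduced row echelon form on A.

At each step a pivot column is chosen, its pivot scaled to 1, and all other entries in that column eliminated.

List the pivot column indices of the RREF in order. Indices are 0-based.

pivot columns: 0, 1

step 1: normalize row 0 (÷3) = (1, -4/3, -2/3)
  row 1: subtract -1×row0 = (0, -10/3, 4/3)
step 2: normalize row 1 (÷-10/3) = (0, 1, -2/5)
  row 0: subtract -4/3×row1 = (1, 0, -6/5)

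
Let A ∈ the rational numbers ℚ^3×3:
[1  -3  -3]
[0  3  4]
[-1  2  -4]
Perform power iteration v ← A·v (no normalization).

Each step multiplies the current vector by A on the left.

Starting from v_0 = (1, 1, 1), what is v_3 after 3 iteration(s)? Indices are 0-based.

v_3 = (-137, 151, -89)

v_0 = (1, 1, 1).
v_1 = A·v_0 = (-5, 7, -3).
v_2 = A·v_1 = (-17, 9, 31).
v_3 = A·v_2 = (-137, 151, -89).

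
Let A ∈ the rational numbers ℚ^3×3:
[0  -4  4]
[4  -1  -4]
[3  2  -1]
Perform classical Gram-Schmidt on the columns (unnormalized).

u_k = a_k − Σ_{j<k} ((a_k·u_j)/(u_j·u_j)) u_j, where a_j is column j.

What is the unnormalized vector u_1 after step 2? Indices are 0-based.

u_1 = (-4, -33/25, 44/25)

Step 1: u_0 = a_0 = (0, 4, 3).
Step 2: u_1 = a_1 − (2/25)·u_0 = (-4, -33/25, 44/25).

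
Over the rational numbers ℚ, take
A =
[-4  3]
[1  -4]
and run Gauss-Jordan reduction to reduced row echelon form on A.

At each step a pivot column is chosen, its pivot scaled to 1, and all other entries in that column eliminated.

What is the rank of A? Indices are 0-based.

rank = 2

[1] R0 /= -4  ⇒  (1, -3/4)
     R1 -= 1·R0  ⇒  (0, -13/4)
[2] R1 /= -13/4  ⇒  (0, 1)
     R0 -= -3/4·R1  ⇒  (1, 0)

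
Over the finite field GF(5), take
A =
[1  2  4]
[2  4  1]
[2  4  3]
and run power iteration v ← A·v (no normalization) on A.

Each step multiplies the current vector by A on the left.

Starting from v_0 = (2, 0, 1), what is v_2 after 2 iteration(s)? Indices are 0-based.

v_2 = (4, 4, 3)

v_0 = (2, 0, 1).
v_1 = A·v_0 = (1, 0, 2).
v_2 = A·v_1 = (4, 4, 3).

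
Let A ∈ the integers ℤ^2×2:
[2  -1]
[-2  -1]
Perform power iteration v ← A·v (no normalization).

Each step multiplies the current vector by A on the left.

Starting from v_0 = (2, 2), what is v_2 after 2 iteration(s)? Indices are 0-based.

v_2 = (10, 2)

v_0 = (2, 2).
v_1 = A·v_0 = (2, -6).
v_2 = A·v_1 = (10, 2).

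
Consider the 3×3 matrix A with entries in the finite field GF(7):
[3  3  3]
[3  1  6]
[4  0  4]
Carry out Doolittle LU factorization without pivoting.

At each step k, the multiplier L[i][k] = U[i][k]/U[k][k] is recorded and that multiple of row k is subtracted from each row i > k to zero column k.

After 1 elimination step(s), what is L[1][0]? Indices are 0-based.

L[1][0] = 1

Step 1: pivot at (0,0) is 3.
  row1 ← row1 − (1)·row0  ⇒  L[1][0]=1, U row1=(0, 5, 3)
  row2 ← row2 − (6)·row0  ⇒  L[2][0]=6, U row2=(0, 3, 0)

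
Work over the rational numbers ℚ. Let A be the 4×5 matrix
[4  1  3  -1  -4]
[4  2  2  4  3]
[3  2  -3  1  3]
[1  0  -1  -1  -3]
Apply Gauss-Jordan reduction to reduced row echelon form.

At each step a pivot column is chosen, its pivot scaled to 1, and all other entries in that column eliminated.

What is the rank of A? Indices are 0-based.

rank = 4

step 1: normalize row 0 (÷4) = (1, 1/4, 3/4, -1/4, -1)
  row 1: subtract 4×row0 = (0, 1, -1, 5, 7)
  row 2: subtract 3×row0 = (0, 5/4, -21/4, 7/4, 6)
  row 3: subtract 1×row0 = (0, -1/4, -7/4, -3/4, -2)
step 2: normalize row 1 (÷1) = (0, 1, -1, 5, 7)
  row 0: subtract 1/4×row1 = (1, 0, 1, -3/2, -11/4)
  row 2: subtract 5/4×row1 = (0, 0, -4, -9/2, -11/4)
  row 3: subtract -1/4×row1 = (0, 0, -2, 1/2, -1/4)
step 3: normalize row 2 (÷-4) = (0, 0, 1, 9/8, 11/16)
  row 0: subtract 1×row2 = (1, 0, 0, -21/8, -55/16)
  row 1: subtract -1×row2 = (0, 1, 0, 49/8, 123/16)
  row 3: subtract -2×row2 = (0, 0, 0, 11/4, 9/8)
step 4: normalize row 3 (÷11/4) = (0, 0, 0, 1, 9/22)
  row 0: subtract -21/8×row3 = (1, 0, 0, 0, -26/11)
  row 1: subtract 49/8×row3 = (0, 1, 0, 0, 57/11)
  row 2: subtract 9/8×row3 = (0, 0, 1, 0, 5/22)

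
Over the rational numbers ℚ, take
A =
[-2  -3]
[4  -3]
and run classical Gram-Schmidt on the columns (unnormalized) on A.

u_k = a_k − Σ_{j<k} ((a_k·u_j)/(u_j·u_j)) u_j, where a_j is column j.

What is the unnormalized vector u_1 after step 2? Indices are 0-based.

u_1 = (-18/5, -9/5)

Step 1: u_0 = a_0 = (-2, 4).
Step 2: u_1 = a_1 − (-3/10)·u_0 = (-18/5, -9/5).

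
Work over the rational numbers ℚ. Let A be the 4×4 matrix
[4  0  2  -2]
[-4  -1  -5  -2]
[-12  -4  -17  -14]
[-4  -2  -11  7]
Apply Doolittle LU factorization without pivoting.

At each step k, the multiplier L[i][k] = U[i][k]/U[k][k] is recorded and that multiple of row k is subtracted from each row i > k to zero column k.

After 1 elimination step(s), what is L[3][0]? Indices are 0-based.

L[3][0] = -1

k=0: U[0][0]=4
  eliminate (1,0): mult=-1, new row 1: (0, -1, -3, -4); set L[1][0]=-1
  eliminate (2,0): mult=-3, new row 2: (0, -4, -11, -20); set L[2][0]=-3
  eliminate (3,0): mult=-1, new row 3: (0, -2, -9, 5); set L[3][0]=-1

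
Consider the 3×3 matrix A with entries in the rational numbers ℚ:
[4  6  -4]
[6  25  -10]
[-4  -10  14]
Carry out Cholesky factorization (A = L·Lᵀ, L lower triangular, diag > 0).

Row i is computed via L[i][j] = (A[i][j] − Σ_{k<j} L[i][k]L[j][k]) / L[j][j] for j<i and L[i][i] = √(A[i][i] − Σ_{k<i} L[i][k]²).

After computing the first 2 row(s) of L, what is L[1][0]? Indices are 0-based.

L[1][0] = 3

Step 1: L[0][0] = √(4) = 2.
  L[1][0] = (6) / L[0][0] = 3.
Step 2: L[1][1] = √(16) = 4.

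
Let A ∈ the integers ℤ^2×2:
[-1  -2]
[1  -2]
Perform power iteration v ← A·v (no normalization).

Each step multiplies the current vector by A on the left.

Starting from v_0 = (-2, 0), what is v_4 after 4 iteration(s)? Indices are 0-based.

v_4 = (34, 6)

v_0 = (-2, 0).
v_1 = A·v_0 = (2, -2).
v_2 = A·v_1 = (2, 6).
v_3 = A·v_2 = (-14, -10).
v_4 = A·v_3 = (34, 6).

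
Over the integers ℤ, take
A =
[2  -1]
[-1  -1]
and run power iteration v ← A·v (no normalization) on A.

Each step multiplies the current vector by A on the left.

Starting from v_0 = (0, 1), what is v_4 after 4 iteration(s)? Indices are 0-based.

v_0 = (0, 1).
v_1 = A·v_0 = (-1, -1).
v_2 = A·v_1 = (-1, 2).
v_3 = A·v_2 = (-4, -1).
v_4 = A·v_3 = (-7, 5).

v_4 = (-7, 5)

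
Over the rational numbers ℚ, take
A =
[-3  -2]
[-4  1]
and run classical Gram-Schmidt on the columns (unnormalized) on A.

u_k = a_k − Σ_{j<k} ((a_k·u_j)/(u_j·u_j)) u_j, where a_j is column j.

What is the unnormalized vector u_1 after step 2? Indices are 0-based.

u_1 = (-44/25, 33/25)

Step 1: u_0 = a_0 = (-3, -4).
Step 2: u_1 = a_1 − (2/25)·u_0 = (-44/25, 33/25).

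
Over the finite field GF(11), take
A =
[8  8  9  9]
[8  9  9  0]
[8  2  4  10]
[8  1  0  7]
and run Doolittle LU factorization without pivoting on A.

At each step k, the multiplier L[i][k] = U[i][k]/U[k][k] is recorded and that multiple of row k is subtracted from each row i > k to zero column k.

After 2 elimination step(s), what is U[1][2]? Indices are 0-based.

Step 1: pivot at (0,0) is 8.
  row1 ← row1 − (1)·row0  ⇒  L[1][0]=1, U row1=(0, 1, 0, 2)
  row2 ← row2 − (1)·row0  ⇒  L[2][0]=1, U row2=(0, 5, 6, 1)
  row3 ← row3 − (1)·row0  ⇒  L[3][0]=1, U row3=(0, 4, 2, 9)
Step 2: pivot at (1,1) is 1.
  row2 ← row2 − (5)·row1  ⇒  L[2][1]=5, U row2=(0, 0, 6, 2)
  row3 ← row3 − (4)·row1  ⇒  L[3][1]=4, U row3=(0, 0, 2, 1)

U[1][2] = 0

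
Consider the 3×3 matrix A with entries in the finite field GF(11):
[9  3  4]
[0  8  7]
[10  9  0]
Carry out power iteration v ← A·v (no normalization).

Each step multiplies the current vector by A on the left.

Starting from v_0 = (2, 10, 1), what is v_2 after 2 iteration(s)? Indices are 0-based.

v_2 = (3, 3, 5)

v_0 = (2, 10, 1).
v_1 = A·v_0 = (8, 10, 0).
v_2 = A·v_1 = (3, 3, 5).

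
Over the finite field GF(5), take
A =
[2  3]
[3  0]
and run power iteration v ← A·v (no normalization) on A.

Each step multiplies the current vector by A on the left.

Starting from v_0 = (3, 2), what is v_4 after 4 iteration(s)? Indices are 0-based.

v_0 = (3, 2).
v_1 = A·v_0 = (2, 4).
v_2 = A·v_1 = (1, 1).
v_3 = A·v_2 = (0, 3).
v_4 = A·v_3 = (4, 0).

v_4 = (4, 0)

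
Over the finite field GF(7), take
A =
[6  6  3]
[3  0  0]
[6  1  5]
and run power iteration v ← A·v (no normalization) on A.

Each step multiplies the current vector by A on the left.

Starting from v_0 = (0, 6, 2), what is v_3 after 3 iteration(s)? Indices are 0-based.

v_3 = (3, 4, 2)

v_0 = (0, 6, 2).
v_1 = A·v_0 = (0, 0, 2).
v_2 = A·v_1 = (6, 0, 3).
v_3 = A·v_2 = (3, 4, 2).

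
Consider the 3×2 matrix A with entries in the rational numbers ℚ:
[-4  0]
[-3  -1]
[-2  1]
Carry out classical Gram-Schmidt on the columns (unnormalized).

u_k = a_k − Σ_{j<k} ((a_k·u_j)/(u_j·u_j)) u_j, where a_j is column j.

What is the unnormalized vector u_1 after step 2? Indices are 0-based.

u_1 = (4/29, -26/29, 31/29)

Step 1: u_0 = a_0 = (-4, -3, -2).
Step 2: u_1 = a_1 − (1/29)·u_0 = (4/29, -26/29, 31/29).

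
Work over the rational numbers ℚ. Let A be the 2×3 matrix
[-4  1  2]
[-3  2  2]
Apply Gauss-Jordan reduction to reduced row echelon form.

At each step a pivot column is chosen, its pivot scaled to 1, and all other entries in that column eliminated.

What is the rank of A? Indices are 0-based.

rank = 2

pivot(0,0)=-4: scale R0 → (1, -1/4, -1/2)
  clear (1,0): R1 −= (-3)R0 → (0, 5/4, 1/2)
pivot(1,1)=5/4: scale R1 → (0, 1, 2/5)
  clear (0,1): R0 −= (-1/4)R1 → (1, 0, -2/5)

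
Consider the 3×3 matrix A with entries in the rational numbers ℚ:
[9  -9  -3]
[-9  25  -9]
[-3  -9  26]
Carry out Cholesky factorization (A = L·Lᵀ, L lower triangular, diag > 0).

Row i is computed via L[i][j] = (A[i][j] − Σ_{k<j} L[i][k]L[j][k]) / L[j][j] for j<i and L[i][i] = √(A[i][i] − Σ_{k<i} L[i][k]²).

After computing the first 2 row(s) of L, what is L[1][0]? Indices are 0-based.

Step 1: L[0][0] = √(9) = 3.
  L[1][0] = (-9) / L[0][0] = -3.
Step 2: L[1][1] = √(16) = 4.

L[1][0] = -3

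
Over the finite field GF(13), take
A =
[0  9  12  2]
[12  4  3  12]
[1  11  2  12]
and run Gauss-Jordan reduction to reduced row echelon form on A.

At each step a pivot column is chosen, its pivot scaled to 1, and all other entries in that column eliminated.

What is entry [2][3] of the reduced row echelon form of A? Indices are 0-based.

M[2][3] = 7

step 1: exchange rows 0,1
step 1: normalize row 0 (÷12) = (1, 9, 10, 1)
  row 2: subtract 1×row0 = (0, 2, 5, 11)
step 2: normalize row 1 (÷9) = (0, 1, 10, 6)
  row 0: subtract 9×row1 = (1, 0, 11, 12)
  row 2: subtract 2×row1 = (0, 0, 11, 12)
step 3: normalize row 2 (÷11) = (0, 0, 1, 7)
  row 0: subtract 11×row2 = (1, 0, 0, 0)
  row 1: subtract 10×row2 = (0, 1, 0, 1)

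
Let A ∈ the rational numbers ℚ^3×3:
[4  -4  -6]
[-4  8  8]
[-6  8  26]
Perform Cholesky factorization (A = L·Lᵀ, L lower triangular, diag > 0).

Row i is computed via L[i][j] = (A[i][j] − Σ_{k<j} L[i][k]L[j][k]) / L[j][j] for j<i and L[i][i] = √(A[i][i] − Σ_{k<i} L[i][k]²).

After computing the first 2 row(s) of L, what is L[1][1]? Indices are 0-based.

L[1][1] = 2

Step 1: L[0][0] = √(4) = 2.
  L[1][0] = (-4) / L[0][0] = -2.
Step 2: L[1][1] = √(4) = 2.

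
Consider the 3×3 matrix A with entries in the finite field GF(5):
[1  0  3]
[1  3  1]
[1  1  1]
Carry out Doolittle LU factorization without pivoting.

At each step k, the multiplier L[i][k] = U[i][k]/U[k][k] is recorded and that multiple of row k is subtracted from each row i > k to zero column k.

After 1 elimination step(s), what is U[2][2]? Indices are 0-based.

Step 1: pivot at (0,0) is 1.
  row1 ← row1 − (1)·row0  ⇒  L[1][0]=1, U row1=(0, 3, 3)
  row2 ← row2 − (1)·row0  ⇒  L[2][0]=1, U row2=(0, 1, 3)

U[2][2] = 3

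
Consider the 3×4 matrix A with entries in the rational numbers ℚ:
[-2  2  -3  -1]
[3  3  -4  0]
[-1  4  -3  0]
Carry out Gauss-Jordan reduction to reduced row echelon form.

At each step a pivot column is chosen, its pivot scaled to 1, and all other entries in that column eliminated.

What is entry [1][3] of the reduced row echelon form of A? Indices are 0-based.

M[1][3] = 13/33

pivot(0,0)=-2: scale R0 → (1, -1, 3/2, 1/2)
  clear (1,0): R1 −= (3)R0 → (0, 6, -17/2, -3/2)
  clear (2,0): R2 −= (-1)R0 → (0, 3, -3/2, 1/2)
pivot(1,1)=6: scale R1 → (0, 1, -17/12, -1/4)
  clear (0,1): R0 −= (-1)R1 → (1, 0, 1/12, 1/4)
  clear (2,1): R2 −= (3)R1 → (0, 0, 11/4, 5/4)
pivot(2,2)=11/4: scale R2 → (0, 0, 1, 5/11)
  clear (0,2): R0 −= (1/12)R2 → (1, 0, 0, 7/33)
  clear (1,2): R1 −= (-17/12)R2 → (0, 1, 0, 13/33)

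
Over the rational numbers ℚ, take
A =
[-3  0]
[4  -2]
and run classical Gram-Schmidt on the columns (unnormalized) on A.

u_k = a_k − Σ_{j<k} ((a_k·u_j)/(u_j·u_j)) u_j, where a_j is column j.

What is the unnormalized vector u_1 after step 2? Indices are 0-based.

Step 1: u_0 = a_0 = (-3, 4).
Step 2: u_1 = a_1 − (-8/25)·u_0 = (-24/25, -18/25).

u_1 = (-24/25, -18/25)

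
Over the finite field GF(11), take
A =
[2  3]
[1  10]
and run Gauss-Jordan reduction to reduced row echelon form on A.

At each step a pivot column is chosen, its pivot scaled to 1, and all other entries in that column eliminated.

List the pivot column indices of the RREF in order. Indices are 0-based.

[1] R0 /= 2  ⇒  (1, 7)
     R1 -= 1·R0  ⇒  (0, 3)
[2] R1 /= 3  ⇒  (0, 1)
     R0 -= 7·R1  ⇒  (1, 0)

pivot columns: 0, 1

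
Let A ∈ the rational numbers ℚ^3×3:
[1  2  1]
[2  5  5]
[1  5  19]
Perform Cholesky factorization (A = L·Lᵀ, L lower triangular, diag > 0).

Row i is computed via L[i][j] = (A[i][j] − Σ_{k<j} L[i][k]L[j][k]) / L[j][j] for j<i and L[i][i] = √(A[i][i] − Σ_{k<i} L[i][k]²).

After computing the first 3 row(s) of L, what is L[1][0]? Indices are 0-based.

Step 1: L[0][0] = √(1) = 1.
  L[1][0] = (2) / L[0][0] = 2.
Step 2: L[1][1] = √(1) = 1.
  L[2][0] = (1) / L[0][0] = 1.
  L[2][1] = (3) / L[1][1] = 3.
Step 3: L[2][2] = √(9) = 3.

L[1][0] = 2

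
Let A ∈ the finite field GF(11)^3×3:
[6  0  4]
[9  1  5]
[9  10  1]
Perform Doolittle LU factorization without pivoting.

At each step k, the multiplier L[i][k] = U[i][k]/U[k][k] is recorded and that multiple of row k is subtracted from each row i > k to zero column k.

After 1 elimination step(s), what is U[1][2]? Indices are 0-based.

[col 0] pivot 6
  R1 -= 7*R0 → (0, 1, 10)  (L[1][0] := 7)
  R2 -= 7*R0 → (0, 10, 6)  (L[2][0] := 7)

U[1][2] = 10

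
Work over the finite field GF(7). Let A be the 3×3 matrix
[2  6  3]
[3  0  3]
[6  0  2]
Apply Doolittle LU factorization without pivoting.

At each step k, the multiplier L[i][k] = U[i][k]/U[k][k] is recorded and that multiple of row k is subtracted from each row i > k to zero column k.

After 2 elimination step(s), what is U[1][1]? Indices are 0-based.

U[1][1] = 5

Step 1: pivot at (0,0) is 2.
  row1 ← row1 − (5)·row0  ⇒  L[1][0]=5, U row1=(0, 5, 2)
  row2 ← row2 − (3)·row0  ⇒  L[2][0]=3, U row2=(0, 3, 0)
Step 2: pivot at (1,1) is 5.
  row2 ← row2 − (2)·row1  ⇒  L[2][1]=2, U row2=(0, 0, 3)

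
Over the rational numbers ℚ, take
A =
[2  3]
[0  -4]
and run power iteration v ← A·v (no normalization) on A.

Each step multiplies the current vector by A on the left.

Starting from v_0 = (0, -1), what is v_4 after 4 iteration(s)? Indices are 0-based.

v_0 = (0, -1).
v_1 = A·v_0 = (-3, 4).
v_2 = A·v_1 = (6, -16).
v_3 = A·v_2 = (-36, 64).
v_4 = A·v_3 = (120, -256).

v_4 = (120, -256)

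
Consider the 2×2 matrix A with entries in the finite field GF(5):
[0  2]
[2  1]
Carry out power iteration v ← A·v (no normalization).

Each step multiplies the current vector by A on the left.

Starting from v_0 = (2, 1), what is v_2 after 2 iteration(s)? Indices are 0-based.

v_0 = (2, 1).
v_1 = A·v_0 = (2, 0).
v_2 = A·v_1 = (0, 4).

v_2 = (0, 4)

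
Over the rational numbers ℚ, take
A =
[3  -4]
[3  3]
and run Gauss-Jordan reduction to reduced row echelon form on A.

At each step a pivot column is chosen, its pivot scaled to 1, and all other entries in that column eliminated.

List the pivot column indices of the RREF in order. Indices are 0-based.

pivot(0,0)=3: scale R0 → (1, -4/3)
  clear (1,0): R1 −= (3)R0 → (0, 7)
pivot(1,1)=7: scale R1 → (0, 1)
  clear (0,1): R0 −= (-4/3)R1 → (1, 0)

pivot columns: 0, 1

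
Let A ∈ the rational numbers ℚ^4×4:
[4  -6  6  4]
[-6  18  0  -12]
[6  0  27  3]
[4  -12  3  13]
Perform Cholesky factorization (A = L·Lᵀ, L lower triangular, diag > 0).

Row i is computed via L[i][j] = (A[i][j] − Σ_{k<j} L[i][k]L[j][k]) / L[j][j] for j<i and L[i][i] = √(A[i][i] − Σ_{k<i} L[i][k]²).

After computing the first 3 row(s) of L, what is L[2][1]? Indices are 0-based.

Step 1: L[0][0] = √(4) = 2.
  L[1][0] = (-6) / L[0][0] = -3.
Step 2: L[1][1] = √(9) = 3.
  L[2][0] = (6) / L[0][0] = 3.
  L[2][1] = (9) / L[1][1] = 3.
Step 3: L[2][2] = √(9) = 3.

L[2][1] = 3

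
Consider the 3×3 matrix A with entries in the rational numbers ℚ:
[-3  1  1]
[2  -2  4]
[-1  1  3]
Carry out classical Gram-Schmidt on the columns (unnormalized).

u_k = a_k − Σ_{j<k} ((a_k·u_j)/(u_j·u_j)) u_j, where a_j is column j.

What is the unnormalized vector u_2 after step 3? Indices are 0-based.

Step 1: u_0 = a_0 = (-3, 2, -1).
Step 2: u_1 = a_1 − (-4/7)·u_0 = (-5/7, -6/7, 3/7).
Step 3: u_2 = a_2 − (1/7)·u_0 − (-2)·u_1 = (0, 2, 4).

u_2 = (0, 2, 4)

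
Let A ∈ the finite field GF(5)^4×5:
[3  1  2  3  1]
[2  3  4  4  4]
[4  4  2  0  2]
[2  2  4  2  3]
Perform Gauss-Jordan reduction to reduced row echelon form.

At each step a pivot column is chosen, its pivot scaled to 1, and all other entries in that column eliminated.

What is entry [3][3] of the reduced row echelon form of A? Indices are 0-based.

M[3][3] = 0

[1] R0 /= 3  ⇒  (1, 2, 4, 1, 2)
     R1 -= 2·R0  ⇒  (0, 4, 1, 2, 0)
     R2 -= 4·R0  ⇒  (0, 1, 1, 1, 4)
     R3 -= 2·R0  ⇒  (0, 3, 1, 0, 4)
[2] R1 /= 4  ⇒  (0, 1, 4, 3, 0)
     R0 -= 2·R1  ⇒  (1, 0, 1, 0, 2)
     R2 -= 1·R1  ⇒  (0, 0, 2, 3, 4)
     R3 -= 3·R1  ⇒  (0, 0, 4, 1, 4)
[3] R2 /= 2  ⇒  (0, 0, 1, 4, 2)
     R0 -= 1·R2  ⇒  (1, 0, 0, 1, 0)
     R1 -= 4·R2  ⇒  (0, 1, 0, 2, 2)
     R3 -= 4·R2  ⇒  (0, 0, 0, 0, 1)
column 3 empty below row 3
[4] R3 /= 1  ⇒  (0, 0, 0, 0, 1)
     R1 -= 2·R3  ⇒  (0, 1, 0, 2, 0)
     R2 -= 2·R3  ⇒  (0, 0, 1, 4, 0)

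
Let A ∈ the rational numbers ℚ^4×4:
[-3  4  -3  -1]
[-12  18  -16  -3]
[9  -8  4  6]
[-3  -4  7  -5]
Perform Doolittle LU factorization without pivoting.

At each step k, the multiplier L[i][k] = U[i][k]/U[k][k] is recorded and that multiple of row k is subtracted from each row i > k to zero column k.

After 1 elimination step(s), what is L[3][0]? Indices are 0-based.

L[3][0] = 1

k=0: U[0][0]=-3
  eliminate (1,0): mult=4, new row 1: (0, 2, -4, 1); set L[1][0]=4
  eliminate (2,0): mult=-3, new row 2: (0, 4, -5, 3); set L[2][0]=-3
  eliminate (3,0): mult=1, new row 3: (0, -8, 10, -4); set L[3][0]=1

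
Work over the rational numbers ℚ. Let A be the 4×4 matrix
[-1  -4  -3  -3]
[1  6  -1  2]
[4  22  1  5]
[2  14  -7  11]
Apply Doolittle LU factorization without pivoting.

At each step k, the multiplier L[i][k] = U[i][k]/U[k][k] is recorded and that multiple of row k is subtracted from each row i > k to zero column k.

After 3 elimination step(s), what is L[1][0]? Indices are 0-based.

L[1][0] = -1

Step 1: pivot at (0,0) is -1.
  row1 ← row1 − (-1)·row0  ⇒  L[1][0]=-1, U row1=(0, 2, -4, -1)
  row2 ← row2 − (-4)·row0  ⇒  L[2][0]=-4, U row2=(0, 6, -11, -7)
  row3 ← row3 − (-2)·row0  ⇒  L[3][0]=-2, U row3=(0, 6, -13, 5)
Step 2: pivot at (1,1) is 2.
  row2 ← row2 − (3)·row1  ⇒  L[2][1]=3, U row2=(0, 0, 1, -4)
  row3 ← row3 − (3)·row1  ⇒  L[3][1]=3, U row3=(0, 0, -1, 8)
Step 3: pivot at (2,2) is 1.
  row3 ← row3 − (-1)·row2  ⇒  L[3][2]=-1, U row3=(0, 0, 0, 4)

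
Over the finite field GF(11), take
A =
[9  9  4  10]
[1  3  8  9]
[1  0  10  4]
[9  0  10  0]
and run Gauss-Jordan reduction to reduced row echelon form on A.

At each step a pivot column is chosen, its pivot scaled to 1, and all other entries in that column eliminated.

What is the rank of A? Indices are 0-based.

pivot(0,0)=9: scale R0 → (1, 1, 9, 6)
  clear (1,0): R1 −= (1)R0 → (0, 2, 10, 3)
  clear (2,0): R2 −= (1)R0 → (0, 10, 1, 9)
  clear (3,0): R3 −= (9)R0 → (0, 2, 6, 1)
pivot(1,1)=2: scale R1 → (0, 1, 5, 7)
  clear (0,1): R0 −= (1)R1 → (1, 0, 4, 10)
  clear (2,1): R2 −= (10)R1 → (0, 0, 6, 5)
  clear (3,1): R3 −= (2)R1 → (0, 0, 7, 9)
pivot(2,2)=6: scale R2 → (0, 0, 1, 10)
  clear (0,2): R0 −= (4)R2 → (1, 0, 0, 3)
  clear (1,2): R1 −= (5)R2 → (0, 1, 0, 1)
  clear (3,2): R3 −= (7)R2 → (0, 0, 0, 5)
pivot(3,3)=5: scale R3 → (0, 0, 0, 1)
  clear (0,3): R0 −= (3)R3 → (1, 0, 0, 0)
  clear (1,3): R1 −= (1)R3 → (0, 1, 0, 0)
  clear (2,3): R2 −= (10)R3 → (0, 0, 1, 0)

rank = 4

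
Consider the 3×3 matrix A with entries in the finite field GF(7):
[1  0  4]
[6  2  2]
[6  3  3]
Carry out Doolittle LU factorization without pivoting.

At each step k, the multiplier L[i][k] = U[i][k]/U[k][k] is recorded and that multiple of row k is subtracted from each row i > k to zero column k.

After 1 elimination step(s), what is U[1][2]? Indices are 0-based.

U[1][2] = 6

Step 1: pivot at (0,0) is 1.
  row1 ← row1 − (6)·row0  ⇒  L[1][0]=6, U row1=(0, 2, 6)
  row2 ← row2 − (6)·row0  ⇒  L[2][0]=6, U row2=(0, 3, 0)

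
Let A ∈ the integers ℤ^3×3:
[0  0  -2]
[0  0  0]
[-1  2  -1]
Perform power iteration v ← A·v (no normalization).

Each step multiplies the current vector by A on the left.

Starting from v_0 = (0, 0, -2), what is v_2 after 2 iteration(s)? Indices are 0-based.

v_0 = (0, 0, -2).
v_1 = A·v_0 = (4, 0, 2).
v_2 = A·v_1 = (-4, 0, -6).

v_2 = (-4, 0, -6)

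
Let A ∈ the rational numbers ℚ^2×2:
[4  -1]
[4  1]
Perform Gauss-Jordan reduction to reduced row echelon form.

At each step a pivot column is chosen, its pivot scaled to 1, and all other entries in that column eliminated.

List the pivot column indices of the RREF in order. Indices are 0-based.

pivot columns: 0, 1

[1] R0 /= 4  ⇒  (1, -1/4)
     R1 -= 4·R0  ⇒  (0, 2)
[2] R1 /= 2  ⇒  (0, 1)
     R0 -= -1/4·R1  ⇒  (1, 0)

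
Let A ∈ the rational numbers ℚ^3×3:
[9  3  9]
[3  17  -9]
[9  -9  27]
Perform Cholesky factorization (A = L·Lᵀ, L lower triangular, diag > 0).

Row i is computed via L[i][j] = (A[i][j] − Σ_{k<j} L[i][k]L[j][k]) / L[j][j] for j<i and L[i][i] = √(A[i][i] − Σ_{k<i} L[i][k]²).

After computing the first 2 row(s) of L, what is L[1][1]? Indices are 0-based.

L[1][1] = 4

Step 1: L[0][0] = √(9) = 3.
  L[1][0] = (3) / L[0][0] = 1.
Step 2: L[1][1] = √(16) = 4.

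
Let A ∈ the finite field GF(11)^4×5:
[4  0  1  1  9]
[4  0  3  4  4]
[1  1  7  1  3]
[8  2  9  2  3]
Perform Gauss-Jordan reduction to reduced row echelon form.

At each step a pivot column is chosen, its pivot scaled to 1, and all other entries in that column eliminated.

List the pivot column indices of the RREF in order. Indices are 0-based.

pivot columns: 0, 1, 2, 4

step 1: normalize row 0 (÷4) = (1, 0, 3, 3, 5)
  row 1: subtract 4×row0 = (0, 0, 2, 3, 6)
  row 2: subtract 1×row0 = (0, 1, 4, 9, 9)
  row 3: subtract 8×row0 = (0, 2, 7, 0, 7)
step 2: exchange rows 1,2
step 2: normalize row 1 (÷1) = (0, 1, 4, 9, 9)
  row 3: subtract 2×row1 = (0, 0, 10, 4, 0)
step 3: normalize row 2 (÷2) = (0, 0, 1, 7, 3)
  row 0: subtract 3×row2 = (1, 0, 0, 4, 7)
  row 1: subtract 4×row2 = (0, 1, 0, 3, 8)
  row 3: subtract 10×row2 = (0, 0, 0, 0, 3)
skip col 3 (zero from row 3)
step 4: normalize row 3 (÷3) = (0, 0, 0, 0, 1)
  row 0: subtract 7×row3 = (1, 0, 0, 4, 0)
  row 1: subtract 8×row3 = (0, 1, 0, 3, 0)
  row 2: subtract 3×row3 = (0, 0, 1, 7, 0)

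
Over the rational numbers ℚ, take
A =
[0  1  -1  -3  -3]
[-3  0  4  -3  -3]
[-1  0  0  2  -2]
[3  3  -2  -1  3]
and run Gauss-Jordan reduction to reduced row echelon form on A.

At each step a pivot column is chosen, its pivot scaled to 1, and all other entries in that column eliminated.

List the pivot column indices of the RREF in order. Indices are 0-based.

[1] R0 <-> R1
[1] R0 /= -3  ⇒  (1, 0, -4/3, 1, 1)
     R2 -= -1·R0  ⇒  (0, 0, -4/3, 3, -1)
     R3 -= 3·R0  ⇒  (0, 3, 2, -4, 0)
[2] R1 /= 1  ⇒  (0, 1, -1, -3, -3)
     R3 -= 3·R1  ⇒  (0, 0, 5, 5, 9)
[3] R2 /= -4/3  ⇒  (0, 0, 1, -9/4, 3/4)
     R0 -= -4/3·R2  ⇒  (1, 0, 0, -2, 2)
     R1 -= -1·R2  ⇒  (0, 1, 0, -21/4, -9/4)
     R3 -= 5·R2  ⇒  (0, 0, 0, 65/4, 21/4)
[4] R3 /= 65/4  ⇒  (0, 0, 0, 1, 21/65)
     R0 -= -2·R3  ⇒  (1, 0, 0, 0, 172/65)
     R1 -= -21/4·R3  ⇒  (0, 1, 0, 0, -36/65)
     R2 -= -9/4·R3  ⇒  (0, 0, 1, 0, 96/65)

pivot columns: 0, 1, 2, 3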